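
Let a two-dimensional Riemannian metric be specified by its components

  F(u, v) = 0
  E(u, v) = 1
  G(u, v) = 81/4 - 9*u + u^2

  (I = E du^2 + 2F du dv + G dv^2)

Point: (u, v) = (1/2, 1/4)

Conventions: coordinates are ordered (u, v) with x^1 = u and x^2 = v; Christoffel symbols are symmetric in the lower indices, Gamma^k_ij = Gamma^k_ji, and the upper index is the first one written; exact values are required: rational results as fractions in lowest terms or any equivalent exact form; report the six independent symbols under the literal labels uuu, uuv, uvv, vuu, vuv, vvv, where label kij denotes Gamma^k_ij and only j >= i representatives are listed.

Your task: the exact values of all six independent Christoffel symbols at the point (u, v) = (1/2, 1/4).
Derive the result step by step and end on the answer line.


E = 1, F = 0, G = 16 at the point
E_u = 0, E_v = 0, F_u = 0, F_v = 0, G_u = -8, G_v = 0
EG - F^2 = 16;  g^inv = (1/16) * [[16, 0], [0, 1]]
first-kind symbols [ij,l] = (1/2)(d_i g_jl + d_j g_il - d_l g_ij): [uu,u] = E_u/2 = 0, [uu,v] = F_u - E_v/2 = 0, [uv,u] = E_v/2 = 0, [uv,v] = G_u/2 = -4, [vv,u] = F_v - G_u/2 = 4, [vv,v] = G_v/2 = 0
Gamma^u_ij = (G*[ij,u] - F*[ij,v])/(EG - F^2), Gamma^v_ij = (E*[ij,v] - F*[ij,u])/(EG - F^2)

Answer: Gamma_uuu = 0, Gamma_uuv = 0, Gamma_uvv = 4, Gamma_vuu = 0, Gamma_vuv = -1/4, Gamma_vvv = 0


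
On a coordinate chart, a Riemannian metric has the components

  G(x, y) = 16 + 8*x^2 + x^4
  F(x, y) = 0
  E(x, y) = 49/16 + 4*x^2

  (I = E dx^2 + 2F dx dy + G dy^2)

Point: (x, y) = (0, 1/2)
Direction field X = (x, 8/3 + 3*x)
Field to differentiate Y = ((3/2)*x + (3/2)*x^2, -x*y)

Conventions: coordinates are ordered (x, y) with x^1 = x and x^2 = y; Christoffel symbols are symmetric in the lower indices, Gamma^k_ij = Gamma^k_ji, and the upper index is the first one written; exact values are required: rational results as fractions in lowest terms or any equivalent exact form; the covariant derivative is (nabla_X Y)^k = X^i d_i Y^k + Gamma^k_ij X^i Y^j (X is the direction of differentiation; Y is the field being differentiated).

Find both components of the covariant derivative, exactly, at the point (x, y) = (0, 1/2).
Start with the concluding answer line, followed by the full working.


Answer: (nabla_X Y)^x = 0, (nabla_X Y)^y = 0

E = 49/16, F = 0, G = 16 at the point
E_x = 0, E_y = 0, F_x = 0, F_y = 0, G_x = 0, G_y = 0
EG - F^2 = 49;  g^inv = (1/49) * [[16, 0], [0, 49/16]]
first-kind symbols [ij,l] = (1/2)(d_i g_jl + d_j g_il - d_l g_ij): [xx,x] = E_x/2 = 0, [xx,y] = F_x - E_y/2 = 0, [xy,x] = E_y/2 = 0, [xy,y] = G_x/2 = 0, [yy,x] = F_y - G_x/2 = 0, [yy,y] = G_y/2 = 0
Gamma^x_ij = (G*[ij,x] - F*[ij,y])/(EG - F^2), Gamma^y_ij = (E*[ij,y] - F*[ij,x])/(EG - F^2)
Gamma_xxx = 0, Gamma_xxy = 0, Gamma_xyy = 0, Gamma_yxx = 0, Gamma_yxy = 0, Gamma_yyy = 0
X = (0, 8/3), Y = (0, 0) at the point


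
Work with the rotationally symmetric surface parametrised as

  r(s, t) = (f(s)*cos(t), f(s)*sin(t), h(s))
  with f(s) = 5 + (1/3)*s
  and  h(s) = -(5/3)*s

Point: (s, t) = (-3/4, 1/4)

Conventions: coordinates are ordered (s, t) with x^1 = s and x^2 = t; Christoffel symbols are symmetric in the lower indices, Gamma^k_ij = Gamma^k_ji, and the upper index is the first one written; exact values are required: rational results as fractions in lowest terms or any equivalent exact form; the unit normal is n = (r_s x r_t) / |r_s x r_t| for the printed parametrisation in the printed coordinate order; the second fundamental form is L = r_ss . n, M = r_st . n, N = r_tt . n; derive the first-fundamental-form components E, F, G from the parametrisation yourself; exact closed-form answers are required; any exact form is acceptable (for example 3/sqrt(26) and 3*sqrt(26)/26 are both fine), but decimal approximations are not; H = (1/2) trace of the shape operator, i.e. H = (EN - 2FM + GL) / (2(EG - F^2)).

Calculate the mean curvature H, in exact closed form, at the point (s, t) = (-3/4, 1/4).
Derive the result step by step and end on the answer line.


f = 19/4, f' = 1/3, f'' = 0, h' = -5/3, h'' = 0
E = 26/9, F = 0, G = 361/16; answer radicand W^2 = 26/9
unnormalised second-form numerators: l = 0, m = 0, n = -95/12; L = l/sqrt(26/9), and similarly M = m/sqrt(W^2), N = n/sqrt(W^2)
H = (E*n - 2*F*m + G*l) / (2*(EG - F^2)*sqrt(W^2)); E*n - 2*F*m + G*l = -1235/54, EG - F^2 = 4693/72, so H = (-10/57)/sqrt(26/9)

Answer: H = -5*sqrt(26)/247


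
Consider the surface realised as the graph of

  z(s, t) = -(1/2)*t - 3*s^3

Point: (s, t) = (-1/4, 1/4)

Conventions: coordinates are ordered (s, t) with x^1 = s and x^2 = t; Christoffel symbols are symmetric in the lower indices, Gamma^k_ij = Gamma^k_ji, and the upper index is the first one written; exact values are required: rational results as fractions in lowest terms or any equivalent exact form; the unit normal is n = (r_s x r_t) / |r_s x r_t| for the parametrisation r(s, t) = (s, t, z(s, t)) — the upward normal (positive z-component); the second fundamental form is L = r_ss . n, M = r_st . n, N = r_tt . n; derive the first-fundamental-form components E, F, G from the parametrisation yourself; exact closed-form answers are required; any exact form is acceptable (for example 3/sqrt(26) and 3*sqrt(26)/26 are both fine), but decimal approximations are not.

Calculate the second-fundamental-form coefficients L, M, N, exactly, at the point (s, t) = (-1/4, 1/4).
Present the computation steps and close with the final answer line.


z_s = -9/16, z_t = -1/2, z_ss = 9/2, z_st = 0, z_tt = 0
E = 337/256, F = 9/32, G = 5/4; answer radicand W^2 = 401/256
unnormalised second-form numerators: l = 9/2, m = 0, n = 0; L = l/sqrt(401/256), and similarly M = m/sqrt(W^2), N = n/sqrt(W^2)

Answer: L = 72*sqrt(401)/401, M = 0, N = 0


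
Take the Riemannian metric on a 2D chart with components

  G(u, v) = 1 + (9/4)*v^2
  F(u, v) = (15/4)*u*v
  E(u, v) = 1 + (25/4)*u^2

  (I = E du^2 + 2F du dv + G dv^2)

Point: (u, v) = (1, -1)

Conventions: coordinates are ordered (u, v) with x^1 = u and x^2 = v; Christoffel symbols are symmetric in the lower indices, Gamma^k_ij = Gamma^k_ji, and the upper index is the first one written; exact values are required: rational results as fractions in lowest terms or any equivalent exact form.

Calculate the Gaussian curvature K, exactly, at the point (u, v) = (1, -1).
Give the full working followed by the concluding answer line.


E = 29/4, F = -15/4, G = 13/4, EG - F^2 = 19/2 at the point
E_u = 25/2, E_v = 0, F_u = -15/4, F_v = 15/4, G_u = 0, G_v = -9/2
E_vv = 0, F_uv = 15/4, G_uu = 0
Apply the Brioschi formula K = (det M1 - det M2)/(EG - F^2)^2 over the derivative matrices of E, F, G.
M1 = [[-E_vv/2 + F_uv - G_uu/2, E_u/2, F_u - E_v/2], [F_v - G_u/2, E, F], [G_v/2, F, G]] = [[15/4, 25/4, -15/4], [15/4, 29/4, -15/4], [-9/4, -15/4, 13/4]]; det M1 = 15/4
M2 = [[0, E_v/2, G_u/2], [E_v/2, E, F], [G_u/2, F, G]] = [[0, 0, 0], [0, 29/4, -15/4], [0, -15/4, 13/4]]; det M2 = 0
det M1 - det M2 = 15/4; K = 15/4 / (19/2)^2 = 15/361

Answer: K = 15/361


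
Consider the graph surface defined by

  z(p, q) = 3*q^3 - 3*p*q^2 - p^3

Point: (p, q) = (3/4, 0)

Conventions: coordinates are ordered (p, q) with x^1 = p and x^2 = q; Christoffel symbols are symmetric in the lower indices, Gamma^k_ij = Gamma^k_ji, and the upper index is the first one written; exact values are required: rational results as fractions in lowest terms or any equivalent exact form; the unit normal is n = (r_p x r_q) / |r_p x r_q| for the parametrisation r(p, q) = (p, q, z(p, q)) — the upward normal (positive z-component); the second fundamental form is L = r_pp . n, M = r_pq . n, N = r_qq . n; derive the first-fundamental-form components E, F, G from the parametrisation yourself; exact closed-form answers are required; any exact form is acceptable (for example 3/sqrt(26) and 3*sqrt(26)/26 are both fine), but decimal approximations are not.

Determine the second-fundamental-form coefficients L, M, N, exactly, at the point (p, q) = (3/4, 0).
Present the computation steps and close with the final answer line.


z_p = -27/16, z_q = 0, z_pp = -9/2, z_pq = 0, z_qq = -9/2
E = 985/256, F = 0, G = 1; answer radicand W^2 = 985/256
unnormalised second-form numerators: l = -9/2, m = 0, n = -9/2; L = l/sqrt(985/256), and similarly M = m/sqrt(W^2), N = n/sqrt(W^2)

Answer: L = -72*sqrt(985)/985, M = 0, N = -72*sqrt(985)/985


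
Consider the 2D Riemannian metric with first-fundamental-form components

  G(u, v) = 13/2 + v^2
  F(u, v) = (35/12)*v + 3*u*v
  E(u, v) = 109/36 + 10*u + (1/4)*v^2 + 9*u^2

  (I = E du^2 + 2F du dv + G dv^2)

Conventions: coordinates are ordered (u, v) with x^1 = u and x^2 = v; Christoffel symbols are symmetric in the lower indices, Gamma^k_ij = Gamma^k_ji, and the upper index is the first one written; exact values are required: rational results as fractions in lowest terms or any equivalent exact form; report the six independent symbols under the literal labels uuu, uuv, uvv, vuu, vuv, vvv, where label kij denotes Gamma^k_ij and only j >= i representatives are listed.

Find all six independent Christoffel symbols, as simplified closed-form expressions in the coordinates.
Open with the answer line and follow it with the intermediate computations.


Answer: Gamma_uuu = (108*u*v^2 + 8424*u - 435*v^2 + 4680)/(8424*u^2 - 1080*u*v^2 + 9360*u + 36*v^4 - 555*v^2 + 2834), Gamma_uuv = (36*v^3 + 234*v)/(8424*u^2 - 1080*u*v^2 + 9360*u + 36*v^4 - 555*v^2 + 2834), Gamma_uvv = (2808*u + 2730)/(8424*u^2 - 1080*u*v^2 + 9360*u + 36*v^4 - 555*v^2 + 2834), Gamma_vuu = (-324*u^2*v - 1980*u*v + 99*v^3 - 901*v)/(8424*u^2 - 1080*u*v^2 + 9360*u + 36*v^4 - 555*v^2 + 2834), Gamma_vuv = (-108*u*v^2 - 105*v^2)/(8424*u^2 - 1080*u*v^2 + 9360*u + 36*v^4 - 555*v^2 + 2834), Gamma_vvv = (-1080*u*v + 36*v^3 - 789*v)/(8424*u^2 - 1080*u*v^2 + 9360*u + 36*v^4 - 555*v^2 + 2834)

E = 109/36 + 10*u + (1/4)*v^2 + 9*u^2; F = (35/12)*v + 3*u*v; G = 13/2 + v^2
Gamma^k_ij = (1/2) g^{kl} (d_i g_jl + d_j g_il - d_l g_ij), with g^inv = (1/(EG-F^2)) [[G, -F], [-F, E]]
first partials: E_u = 10 + 18*u, E_v = (1/2)*v, F_u = 3*v, F_v = 35/12 + 3*u, G_u = 0, G_v = 2*v
D = EG - F^2 = 1417/72 + 65*u - (185/48)*v^2 + (117/2)*u^2 - (15/2)*u*v^2 + (1/4)*v^4
expanded: Gamma^u_uu = (G E_u - 2F F_u + F E_v)/(2D), Gamma^u_uv = (G E_v - F G_u)/(2D), Gamma^u_vv = (2G F_v - G G_u - F G_v)/(2D), Gamma^v_uu = (2E F_u - E E_v - F E_u)/(2D), Gamma^v_uv = (E G_u - F E_v)/(2D), Gamma^v_vv = (E G_v - 2F F_v + F G_u)/(2D); substitute and cancel common factors


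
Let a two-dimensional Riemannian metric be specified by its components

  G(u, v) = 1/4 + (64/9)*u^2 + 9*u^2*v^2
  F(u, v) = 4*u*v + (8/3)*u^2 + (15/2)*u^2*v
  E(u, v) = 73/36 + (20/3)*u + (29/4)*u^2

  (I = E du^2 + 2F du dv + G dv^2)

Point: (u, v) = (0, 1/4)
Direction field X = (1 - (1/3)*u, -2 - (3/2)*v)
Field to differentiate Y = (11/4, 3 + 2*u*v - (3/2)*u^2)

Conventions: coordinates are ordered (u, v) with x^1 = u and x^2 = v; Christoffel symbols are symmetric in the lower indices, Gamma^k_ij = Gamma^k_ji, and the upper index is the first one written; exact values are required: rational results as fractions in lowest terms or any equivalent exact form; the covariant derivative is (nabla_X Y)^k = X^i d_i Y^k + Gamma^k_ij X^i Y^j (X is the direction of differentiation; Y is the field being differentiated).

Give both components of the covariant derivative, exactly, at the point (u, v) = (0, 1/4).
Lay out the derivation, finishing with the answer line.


E = 73/36, F = 0, G = 1/4 at the point
E_u = 20/3, E_v = 0, F_u = 1, F_v = 0, G_u = 0, G_v = 0
EG - F^2 = 73/144;  g^inv = (144/73) * [[1/4, 0], [0, 73/36]]
first-kind symbols [ij,l] = (1/2)(d_i g_jl + d_j g_il - d_l g_ij): [uu,u] = E_u/2 = 10/3, [uu,v] = F_u - E_v/2 = 1, [uv,u] = E_v/2 = 0, [uv,v] = G_u/2 = 0, [vv,u] = F_v - G_u/2 = 0, [vv,v] = G_v/2 = 0
Gamma^u_ij = (G*[ij,u] - F*[ij,v])/(EG - F^2), Gamma^v_ij = (E*[ij,v] - F*[ij,u])/(EG - F^2)
Gamma_uuu = 120/73, Gamma_uuv = 0, Gamma_uvv = 0, Gamma_vuu = 4, Gamma_vuv = 0, Gamma_vvv = 0
X = (1, -19/8), Y = (11/4, 3) at the point

Answer: (nabla_X Y)^u = 330/73, (nabla_X Y)^v = 23/2


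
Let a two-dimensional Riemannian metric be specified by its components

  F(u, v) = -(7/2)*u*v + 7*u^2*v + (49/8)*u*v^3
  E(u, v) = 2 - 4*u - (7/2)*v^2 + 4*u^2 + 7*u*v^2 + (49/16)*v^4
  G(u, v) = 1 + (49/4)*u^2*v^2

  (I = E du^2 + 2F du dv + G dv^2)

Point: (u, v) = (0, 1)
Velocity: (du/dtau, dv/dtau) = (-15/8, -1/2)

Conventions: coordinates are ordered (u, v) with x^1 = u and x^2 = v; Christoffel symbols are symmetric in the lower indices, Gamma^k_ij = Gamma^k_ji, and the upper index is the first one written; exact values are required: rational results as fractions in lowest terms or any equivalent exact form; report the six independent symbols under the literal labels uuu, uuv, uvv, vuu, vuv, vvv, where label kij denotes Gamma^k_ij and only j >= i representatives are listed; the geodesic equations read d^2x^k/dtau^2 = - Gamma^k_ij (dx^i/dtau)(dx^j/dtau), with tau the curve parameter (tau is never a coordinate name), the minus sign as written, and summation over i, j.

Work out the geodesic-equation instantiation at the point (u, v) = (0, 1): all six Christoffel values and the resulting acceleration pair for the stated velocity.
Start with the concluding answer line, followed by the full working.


Answer: Gamma_uuu = 24/25, Gamma_uuv = 42/25, Gamma_uvv = 0, Gamma_vuu = 0, Gamma_vuv = 0, Gamma_vvv = 0; accelerations (d^2u/dtau^2, d^2v/dtau^2) = (-261/40, 0)

E = 25/16, F = 0, G = 1 at the point
E_u = 3, E_v = 21/4, F_u = 21/8, F_v = 0, G_u = 0, G_v = 0
EG - F^2 = 25/16;  g^inv = (16/25) * [[1, 0], [0, 25/16]]
first-kind symbols [ij,l] = (1/2)(d_i g_jl + d_j g_il - d_l g_ij): [uu,u] = E_u/2 = 3/2, [uu,v] = F_u - E_v/2 = 0, [uv,u] = E_v/2 = 21/8, [uv,v] = G_u/2 = 0, [vv,u] = F_v - G_u/2 = 0, [vv,v] = G_v/2 = 0
Gamma^u_ij = (G*[ij,u] - F*[ij,v])/(EG - F^2), Gamma^v_ij = (E*[ij,v] - F*[ij,u])/(EG - F^2)
Gamma_uuu = 24/25, Gamma_uuv = 42/25, Gamma_uvv = 0, Gamma_vuu = 0, Gamma_vuv = 0, Gamma_vvv = 0
d^2u/dtau^2 = -(Gamma_uuu*(-15/8)^2 + 2*Gamma_uuv*(-15/8)*(-1/2) + Gamma_uvv*(-1/2)^2) = -261/40
d^2v/dtau^2 = -(Gamma_vuu*(-15/8)^2 + 2*Gamma_vuv*(-15/8)*(-1/2) + Gamma_vvv*(-1/2)^2) = 0


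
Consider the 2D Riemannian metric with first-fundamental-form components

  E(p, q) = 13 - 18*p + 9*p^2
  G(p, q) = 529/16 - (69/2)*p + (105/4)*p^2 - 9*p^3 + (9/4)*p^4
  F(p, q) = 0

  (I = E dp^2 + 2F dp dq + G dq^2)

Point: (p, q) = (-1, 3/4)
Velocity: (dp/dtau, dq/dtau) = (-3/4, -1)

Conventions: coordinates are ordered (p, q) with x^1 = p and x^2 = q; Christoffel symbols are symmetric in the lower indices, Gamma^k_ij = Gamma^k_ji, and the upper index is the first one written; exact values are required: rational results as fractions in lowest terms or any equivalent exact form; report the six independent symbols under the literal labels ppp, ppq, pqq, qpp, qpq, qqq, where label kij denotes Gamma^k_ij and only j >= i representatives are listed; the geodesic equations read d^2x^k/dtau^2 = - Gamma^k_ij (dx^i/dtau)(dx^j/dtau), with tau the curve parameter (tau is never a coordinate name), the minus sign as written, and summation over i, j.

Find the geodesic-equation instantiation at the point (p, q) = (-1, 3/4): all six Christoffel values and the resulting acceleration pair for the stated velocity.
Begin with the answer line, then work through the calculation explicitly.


Answer: Gamma_ppp = -9/20, Gamma_ppq = 0, Gamma_pqq = 123/80, Gamma_qpp = 0, Gamma_qpq = -24/41, Gamma_qqq = 0; accelerations (d^2p/dtau^2, d^2q/dtau^2) = (-411/320, 36/41)

E = 40, F = 0, G = 1681/16 at the point
E_p = -36, E_q = 0, F_p = 0, F_q = 0, G_p = -123, G_q = 0
EG - F^2 = 8405/2;  g^inv = (2/8405) * [[1681/16, 0], [0, 40]]
first-kind symbols [ij,l] = (1/2)(d_i g_jl + d_j g_il - d_l g_ij): [pp,p] = E_p/2 = -18, [pp,q] = F_p - E_q/2 = 0, [pq,p] = E_q/2 = 0, [pq,q] = G_p/2 = -123/2, [qq,p] = F_q - G_p/2 = 123/2, [qq,q] = G_q/2 = 0
Gamma^p_ij = (G*[ij,p] - F*[ij,q])/(EG - F^2), Gamma^q_ij = (E*[ij,q] - F*[ij,p])/(EG - F^2)
Gamma_ppp = -9/20, Gamma_ppq = 0, Gamma_pqq = 123/80, Gamma_qpp = 0, Gamma_qpq = -24/41, Gamma_qqq = 0
d^2p/dtau^2 = -(Gamma_ppp*(-3/4)^2 + 2*Gamma_ppq*(-3/4)*(-1) + Gamma_pqq*(-1)^2) = -411/320
d^2q/dtau^2 = -(Gamma_qpp*(-3/4)^2 + 2*Gamma_qpq*(-3/4)*(-1) + Gamma_qqq*(-1)^2) = 36/41


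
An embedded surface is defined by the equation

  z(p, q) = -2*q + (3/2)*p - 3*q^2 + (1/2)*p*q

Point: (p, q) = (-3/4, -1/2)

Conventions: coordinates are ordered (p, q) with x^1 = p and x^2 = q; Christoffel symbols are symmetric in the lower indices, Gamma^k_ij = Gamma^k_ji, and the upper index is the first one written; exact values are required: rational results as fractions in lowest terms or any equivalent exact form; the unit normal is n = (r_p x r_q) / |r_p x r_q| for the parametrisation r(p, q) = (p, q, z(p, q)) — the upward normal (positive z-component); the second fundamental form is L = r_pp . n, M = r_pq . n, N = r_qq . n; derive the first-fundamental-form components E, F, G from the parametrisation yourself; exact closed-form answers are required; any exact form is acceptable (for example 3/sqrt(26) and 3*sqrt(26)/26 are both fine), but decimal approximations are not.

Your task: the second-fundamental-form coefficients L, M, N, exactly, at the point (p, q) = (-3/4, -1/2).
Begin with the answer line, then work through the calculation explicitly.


Answer: L = 0, M = 4*sqrt(21)/63, N = -16*sqrt(21)/21

z_p = 5/4, z_q = 5/8, z_pp = 0, z_pq = 1/2, z_qq = -6
E = 41/16, F = 25/32, G = 89/64; answer radicand W^2 = 189/64
unnormalised second-form numerators: l = 0, m = 1/2, n = -6; L = l/sqrt(189/64), and similarly M = m/sqrt(W^2), N = n/sqrt(W^2)


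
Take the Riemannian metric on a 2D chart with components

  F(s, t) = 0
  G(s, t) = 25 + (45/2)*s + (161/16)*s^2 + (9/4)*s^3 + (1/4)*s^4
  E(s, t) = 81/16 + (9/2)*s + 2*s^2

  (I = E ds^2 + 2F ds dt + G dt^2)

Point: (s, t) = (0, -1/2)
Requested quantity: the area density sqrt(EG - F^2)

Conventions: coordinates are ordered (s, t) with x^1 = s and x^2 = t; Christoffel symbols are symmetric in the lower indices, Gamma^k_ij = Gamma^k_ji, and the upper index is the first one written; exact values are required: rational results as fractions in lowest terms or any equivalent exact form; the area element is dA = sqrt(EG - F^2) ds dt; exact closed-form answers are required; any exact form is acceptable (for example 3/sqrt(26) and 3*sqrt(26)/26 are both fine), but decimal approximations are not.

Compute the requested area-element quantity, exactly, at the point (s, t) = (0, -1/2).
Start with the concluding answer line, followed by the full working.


Answer: sqrt(EG - F^2) = 45/4

E = 81/16, F = 0, G = 25; EG - F^2 = 2025/16


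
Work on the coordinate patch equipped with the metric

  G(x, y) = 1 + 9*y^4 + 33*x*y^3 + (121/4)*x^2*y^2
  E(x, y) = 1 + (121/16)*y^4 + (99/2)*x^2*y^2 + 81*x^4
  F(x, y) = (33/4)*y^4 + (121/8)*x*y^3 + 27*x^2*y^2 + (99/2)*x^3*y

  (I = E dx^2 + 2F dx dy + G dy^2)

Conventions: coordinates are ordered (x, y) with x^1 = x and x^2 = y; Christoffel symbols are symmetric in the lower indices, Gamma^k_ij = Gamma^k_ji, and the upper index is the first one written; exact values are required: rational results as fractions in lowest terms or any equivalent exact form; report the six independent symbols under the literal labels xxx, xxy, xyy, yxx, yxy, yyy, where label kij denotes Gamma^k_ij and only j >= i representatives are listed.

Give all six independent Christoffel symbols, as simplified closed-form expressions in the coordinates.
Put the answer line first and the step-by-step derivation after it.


Answer: Gamma_xxx = (2592*x^3 + 792*x*y^2)/(1296*x^4 + 1276*x^2*y^2 + 528*x*y^3 + 265*y^4 + 16), Gamma_xxy = (792*x^2*y + 242*y^3)/(1296*x^4 + 1276*x^2*y^2 + 528*x*y^3 + 265*y^4 + 16), Gamma_xyy = (792*x^3 + 864*x^2*y + 242*x*y^2 + 264*y^3)/(1296*x^4 + 1276*x^2*y^2 + 528*x*y^3 + 265*y^4 + 16), Gamma_yxx = (1584*x^2*y + 864*x*y^2)/(1296*x^4 + 1276*x^2*y^2 + 528*x*y^3 + 265*y^4 + 16), Gamma_yxy = (484*x*y^2 + 264*y^3)/(1296*x^4 + 1276*x^2*y^2 + 528*x*y^3 + 265*y^4 + 16), Gamma_yyy = (484*x^2*y + 792*x*y^2 + 288*y^3)/(1296*x^4 + 1276*x^2*y^2 + 528*x*y^3 + 265*y^4 + 16)

E = 1 + (121/16)*y^4 + (99/2)*x^2*y^2 + 81*x^4; F = (33/4)*y^4 + (121/8)*x*y^3 + 27*x^2*y^2 + (99/2)*x^3*y; G = 1 + 9*y^4 + 33*x*y^3 + (121/4)*x^2*y^2
Gamma^k_ij = (1/2) g^{kl} (d_i g_jl + d_j g_il - d_l g_ij), with g^inv = (1/(EG-F^2)) [[G, -F], [-F, E]]
first partials: E_x = 99*x*y^2 + 324*x^3, E_y = (121/4)*y^3 + 99*x^2*y, F_x = (121/8)*y^3 + 54*x*y^2 + (297/2)*x^2*y, F_y = 33*y^3 + (363/8)*x*y^2 + 54*x^2*y + (99/2)*x^3, G_x = 33*y^3 + (121/2)*x*y^2, G_y = 36*y^3 + 99*x*y^2 + (121/2)*x^2*y
D = EG - F^2 = 1 + (265/16)*y^4 + 33*x*y^3 + (319/4)*x^2*y^2 + 81*x^4
expanded: Gamma^x_xx = (G E_x - 2F F_x + F E_y)/(2D), Gamma^x_xy = (G E_y - F G_x)/(2D), Gamma^x_yy = (2G F_y - G G_x - F G_y)/(2D), Gamma^y_xx = (2E F_x - E E_y - F E_x)/(2D), Gamma^y_xy = (E G_x - F E_y)/(2D), Gamma^y_yy = (E G_y - 2F F_y + F G_x)/(2D); substitute and cancel common factors


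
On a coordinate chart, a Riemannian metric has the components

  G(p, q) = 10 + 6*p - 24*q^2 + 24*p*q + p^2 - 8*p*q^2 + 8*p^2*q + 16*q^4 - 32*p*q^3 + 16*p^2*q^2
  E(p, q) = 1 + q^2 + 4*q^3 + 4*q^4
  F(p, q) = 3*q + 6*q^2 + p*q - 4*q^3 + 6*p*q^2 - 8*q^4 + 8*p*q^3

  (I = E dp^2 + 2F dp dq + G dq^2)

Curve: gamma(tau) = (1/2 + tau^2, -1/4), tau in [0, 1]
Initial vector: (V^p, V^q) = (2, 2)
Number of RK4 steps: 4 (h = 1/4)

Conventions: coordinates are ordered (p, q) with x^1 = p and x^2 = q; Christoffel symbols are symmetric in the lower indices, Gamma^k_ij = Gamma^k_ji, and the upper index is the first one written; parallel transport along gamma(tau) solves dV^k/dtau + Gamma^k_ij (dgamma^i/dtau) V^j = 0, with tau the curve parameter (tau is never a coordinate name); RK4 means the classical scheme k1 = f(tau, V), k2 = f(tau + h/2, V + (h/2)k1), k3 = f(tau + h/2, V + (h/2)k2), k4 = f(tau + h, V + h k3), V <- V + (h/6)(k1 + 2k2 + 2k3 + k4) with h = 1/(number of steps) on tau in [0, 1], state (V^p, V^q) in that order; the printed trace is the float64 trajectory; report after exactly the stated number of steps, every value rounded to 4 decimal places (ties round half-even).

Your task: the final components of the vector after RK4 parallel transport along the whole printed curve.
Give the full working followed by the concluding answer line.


gamma'(tau) = (2*tau, 0); f(tau, V)^k = -Gamma^k_ij(gamma(tau)) gamma'^i(tau) V^j; h = 1/4; intermediate values shown to 6 dp
curve data and Christoffel symbols at the stage parameters:
  tau = 0.000000: gamma = (0.500000, -0.250000), gamma' = (0.000000, 0.000000); Gamma_ppp = 0.000000, Gamma_ppq = 0.000000, Gamma_pqq = -0.058288, Gamma_qpp = 0.000000, Gamma_qpq = 0.000000, Gamma_qqq = 1.282332
  tau = 0.125000: gamma = (0.515625, -0.250000), gamma' = (0.250000, 0.000000); Gamma_ppp = 0.000000, Gamma_ppq = 0.000000, Gamma_pqq = -0.059199, Gamma_qpp = 0.000000, Gamma_qpq = 0.000000, Gamma_qqq = 1.302368
  tau = 0.250000: gamma = (0.562500, -0.250000), gamma' = (0.500000, 0.000000); Gamma_ppp = 0.000000, Gamma_ppq = 0.000000, Gamma_pqq = -0.061931, Gamma_qpp = 0.000000, Gamma_qpq = 0.000000, Gamma_qqq = 1.362477
  tau = 0.375000: gamma = (0.640625, -0.250000), gamma' = (0.750000, 0.000000); Gamma_ppp = 0.000000, Gamma_ppq = 0.000000, Gamma_pqq = -0.066485, Gamma_qpp = 0.000000, Gamma_qpq = 0.000000, Gamma_qqq = 1.462659
  tau = 0.500000: gamma = (0.750000, -0.250000), gamma' = (1.000000, 0.000000); Gamma_ppp = 0.000000, Gamma_ppq = 0.000000, Gamma_pqq = -0.072860, Gamma_qpp = 0.000000, Gamma_qpq = 0.000000, Gamma_qqq = 1.602914
  tau = 0.625000: gamma = (0.890625, -0.250000), gamma' = (1.250000, 0.000000); Gamma_ppp = 0.000000, Gamma_ppq = 0.000000, Gamma_pqq = -0.081056, Gamma_qpp = 0.000000, Gamma_qpq = 0.000000, Gamma_qqq = 1.783242
  tau = 0.750000: gamma = (1.062500, -0.250000), gamma' = (1.500000, 0.000000); Gamma_ppp = 0.000000, Gamma_ppq = 0.000000, Gamma_pqq = -0.091075, Gamma_qpp = 0.000000, Gamma_qpq = 0.000000, Gamma_qqq = 2.003643
  tau = 0.875000: gamma = (1.265625, -0.250000), gamma' = (1.750000, 0.000000); Gamma_ppp = 0.000000, Gamma_ppq = 0.000000, Gamma_pqq = -0.102914, Gamma_qpp = 0.000000, Gamma_qpq = 0.000000, Gamma_qqq = 2.264117
  tau = 1.000000: gamma = (1.500000, -0.250000), gamma' = (2.000000, 0.000000); Gamma_ppp = 0.000000, Gamma_ppq = 0.000000, Gamma_pqq = -0.116576, Gamma_qpp = 0.000000, Gamma_qpq = 0.000000, Gamma_qqq = 2.564663
step 0: V^p = 2.0000, V^q = 2.0000
step 1: k1 = (0.000000, 0.000000), k2 = (0.000000, 0.000000), k3 = (0.000000, 0.000000), k4 = (0.000000, 0.000000); V <- V + (h/6)(k1 + 2k2 + 2k3 + k4): V^p = 2.0000, V^q = 2.0000
step 2: k1 = (0.000000, 0.000000), k2 = (0.000000, 0.000000), k3 = (0.000000, 0.000000), k4 = (0.000000, 0.000000); V <- V + (h/6)(k1 + 2k2 + 2k3 + k4): V^p = 2.0000, V^q = 2.0000
step 3: k1 = (0.000000, 0.000000), k2 = (0.000000, 0.000000), k3 = (0.000000, 0.000000), k4 = (0.000000, 0.000000); V <- V + (h/6)(k1 + 2k2 + 2k3 + k4): V^p = 2.0000, V^q = 2.0000
step 4: k1 = (0.000000, 0.000000), k2 = (0.000000, 0.000000), k3 = (0.000000, 0.000000), k4 = (0.000000, 0.000000); V <- V + (h/6)(k1 + 2k2 + 2k3 + k4): V^p = 2.0000, V^q = 2.0000

Answer: V^p = 2.0000, V^q = 2.0000


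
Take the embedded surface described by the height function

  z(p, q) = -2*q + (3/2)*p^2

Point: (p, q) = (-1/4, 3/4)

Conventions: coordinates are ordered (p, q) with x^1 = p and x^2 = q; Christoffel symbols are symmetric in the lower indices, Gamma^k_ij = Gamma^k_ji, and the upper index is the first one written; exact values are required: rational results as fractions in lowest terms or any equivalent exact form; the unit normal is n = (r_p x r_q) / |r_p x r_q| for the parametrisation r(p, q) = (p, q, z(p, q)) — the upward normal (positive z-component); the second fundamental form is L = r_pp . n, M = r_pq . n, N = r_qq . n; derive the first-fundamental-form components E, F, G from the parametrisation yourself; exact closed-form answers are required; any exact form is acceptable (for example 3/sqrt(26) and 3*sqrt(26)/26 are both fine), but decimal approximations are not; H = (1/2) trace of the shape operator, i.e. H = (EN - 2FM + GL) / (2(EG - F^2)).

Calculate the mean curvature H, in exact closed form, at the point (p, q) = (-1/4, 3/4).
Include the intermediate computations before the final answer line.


z_p = -3/4, z_q = -2, z_pp = 3, z_pq = 0, z_qq = 0
E = 25/16, F = 3/2, G = 5; answer radicand W^2 = 89/16
unnormalised second-form numerators: l = 3, m = 0, n = 0; L = l/sqrt(89/16), and similarly M = m/sqrt(W^2), N = n/sqrt(W^2)
H = (E*n - 2*F*m + G*l) / (2*(EG - F^2)*sqrt(W^2)); E*n - 2*F*m + G*l = 15, EG - F^2 = 89/16, so H = (120/89)/sqrt(89/16)

Answer: H = 480*sqrt(89)/7921


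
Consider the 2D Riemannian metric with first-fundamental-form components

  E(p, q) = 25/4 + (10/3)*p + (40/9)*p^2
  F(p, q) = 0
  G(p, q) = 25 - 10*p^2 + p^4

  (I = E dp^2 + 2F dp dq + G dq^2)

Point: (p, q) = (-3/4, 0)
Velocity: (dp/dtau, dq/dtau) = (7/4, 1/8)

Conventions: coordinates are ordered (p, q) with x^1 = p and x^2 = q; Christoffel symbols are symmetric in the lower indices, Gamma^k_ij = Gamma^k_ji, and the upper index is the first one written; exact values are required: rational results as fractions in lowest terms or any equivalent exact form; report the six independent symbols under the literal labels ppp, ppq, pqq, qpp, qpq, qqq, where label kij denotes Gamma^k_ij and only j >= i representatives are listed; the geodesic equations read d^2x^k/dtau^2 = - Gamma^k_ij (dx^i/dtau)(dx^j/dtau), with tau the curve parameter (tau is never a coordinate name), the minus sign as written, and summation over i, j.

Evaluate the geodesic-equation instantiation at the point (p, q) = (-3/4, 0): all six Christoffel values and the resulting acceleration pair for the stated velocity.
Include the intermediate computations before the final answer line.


E = 25/4, F = 0, G = 5041/256 at the point
E_p = -10/3, E_q = 0, F_p = 0, F_q = 0, G_p = 213/16, G_q = 0
EG - F^2 = 126025/1024;  g^inv = (1024/126025) * [[5041/256, 0], [0, 25/4]]
first-kind symbols [ij,l] = (1/2)(d_i g_jl + d_j g_il - d_l g_ij): [pp,p] = E_p/2 = -5/3, [pp,q] = F_p - E_q/2 = 0, [pq,p] = E_q/2 = 0, [pq,q] = G_p/2 = 213/32, [qq,p] = F_q - G_p/2 = -213/32, [qq,q] = G_q/2 = 0
Gamma^p_ij = (G*[ij,p] - F*[ij,q])/(EG - F^2), Gamma^q_ij = (E*[ij,q] - F*[ij,p])/(EG - F^2)
Gamma_ppp = -4/15, Gamma_ppq = 0, Gamma_pqq = -213/200, Gamma_qpp = 0, Gamma_qpq = 24/71, Gamma_qqq = 0
d^2p/dtau^2 = -(Gamma_ppp*(7/4)^2 + 2*Gamma_ppq*(7/4)*(1/8) + Gamma_pqq*(1/8)^2) = 31999/38400
d^2q/dtau^2 = -(Gamma_qpp*(7/4)^2 + 2*Gamma_qpq*(7/4)*(1/8) + Gamma_qqq*(1/8)^2) = -21/142

Answer: Gamma_ppp = -4/15, Gamma_ppq = 0, Gamma_pqq = -213/200, Gamma_qpp = 0, Gamma_qpq = 24/71, Gamma_qqq = 0; accelerations (d^2p/dtau^2, d^2q/dtau^2) = (31999/38400, -21/142)


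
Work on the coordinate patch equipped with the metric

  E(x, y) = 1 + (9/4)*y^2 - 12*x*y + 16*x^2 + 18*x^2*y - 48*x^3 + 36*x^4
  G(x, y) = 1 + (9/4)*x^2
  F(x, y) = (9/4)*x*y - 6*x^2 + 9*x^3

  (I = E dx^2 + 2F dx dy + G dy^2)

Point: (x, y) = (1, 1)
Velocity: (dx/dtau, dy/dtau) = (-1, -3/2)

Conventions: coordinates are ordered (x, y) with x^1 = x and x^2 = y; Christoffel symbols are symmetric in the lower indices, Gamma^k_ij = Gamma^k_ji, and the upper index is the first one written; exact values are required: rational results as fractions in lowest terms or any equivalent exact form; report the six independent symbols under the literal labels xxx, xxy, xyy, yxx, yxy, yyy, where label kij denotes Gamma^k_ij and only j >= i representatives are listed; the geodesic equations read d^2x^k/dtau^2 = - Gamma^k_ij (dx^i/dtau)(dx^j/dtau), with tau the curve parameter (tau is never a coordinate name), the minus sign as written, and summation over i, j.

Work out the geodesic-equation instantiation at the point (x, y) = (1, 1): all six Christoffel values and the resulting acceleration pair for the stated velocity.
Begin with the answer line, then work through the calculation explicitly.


Answer: Gamma_xxx = 56/31, Gamma_xxy = 21/62, Gamma_xyy = 0, Gamma_yxx = 24/31, Gamma_yxy = 9/62, Gamma_yyy = 0; accelerations (d^2x/dtau^2, d^2y/dtau^2) = (-175/62, -75/62)

E = 53/4, F = 21/4, G = 13/4 at the point
E_x = 56, E_y = 21/2, F_x = 69/4, F_y = 9/4, G_x = 9/2, G_y = 0
EG - F^2 = 31/2;  g^inv = (2/31) * [[13/4, -21/4], [-21/4, 53/4]]
first-kind symbols [ij,l] = (1/2)(d_i g_jl + d_j g_il - d_l g_ij): [xx,x] = E_x/2 = 28, [xx,y] = F_x - E_y/2 = 12, [xy,x] = E_y/2 = 21/4, [xy,y] = G_x/2 = 9/4, [yy,x] = F_y - G_x/2 = 0, [yy,y] = G_y/2 = 0
Gamma^x_ij = (G*[ij,x] - F*[ij,y])/(EG - F^2), Gamma^y_ij = (E*[ij,y] - F*[ij,x])/(EG - F^2)
Gamma_xxx = 56/31, Gamma_xxy = 21/62, Gamma_xyy = 0, Gamma_yxx = 24/31, Gamma_yxy = 9/62, Gamma_yyy = 0
d^2x/dtau^2 = -(Gamma_xxx*(-1)^2 + 2*Gamma_xxy*(-1)*(-3/2) + Gamma_xyy*(-3/2)^2) = -175/62
d^2y/dtau^2 = -(Gamma_yxx*(-1)^2 + 2*Gamma_yxy*(-1)*(-3/2) + Gamma_yyy*(-3/2)^2) = -75/62


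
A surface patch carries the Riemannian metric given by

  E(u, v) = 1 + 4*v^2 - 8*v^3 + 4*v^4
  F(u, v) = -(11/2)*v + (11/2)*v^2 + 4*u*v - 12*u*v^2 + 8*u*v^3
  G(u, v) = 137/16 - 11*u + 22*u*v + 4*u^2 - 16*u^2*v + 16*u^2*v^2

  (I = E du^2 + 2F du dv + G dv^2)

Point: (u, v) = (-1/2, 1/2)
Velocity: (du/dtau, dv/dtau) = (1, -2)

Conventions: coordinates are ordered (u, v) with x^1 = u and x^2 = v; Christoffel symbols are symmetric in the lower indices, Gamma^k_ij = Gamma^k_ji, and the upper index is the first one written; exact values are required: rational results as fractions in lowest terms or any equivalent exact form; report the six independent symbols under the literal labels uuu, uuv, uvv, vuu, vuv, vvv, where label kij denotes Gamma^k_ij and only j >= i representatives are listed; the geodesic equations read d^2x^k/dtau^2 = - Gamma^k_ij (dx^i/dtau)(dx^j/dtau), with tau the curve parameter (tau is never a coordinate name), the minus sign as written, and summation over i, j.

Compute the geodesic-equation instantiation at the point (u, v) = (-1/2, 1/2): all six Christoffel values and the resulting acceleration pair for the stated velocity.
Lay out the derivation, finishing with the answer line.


E = 5/4, F = -11/8, G = 137/16 at the point
E_u = 0, E_v = 0, F_u = 0, F_v = 1, G_u = 0, G_v = -11
EG - F^2 = 141/16;  g^inv = (16/141) * [[137/16, 11/8], [11/8, 5/4]]
first-kind symbols [ij,l] = (1/2)(d_i g_jl + d_j g_il - d_l g_ij): [uu,u] = E_u/2 = 0, [uu,v] = F_u - E_v/2 = 0, [uv,u] = E_v/2 = 0, [uv,v] = G_u/2 = 0, [vv,u] = F_v - G_u/2 = 1, [vv,v] = G_v/2 = -11/2
Gamma^u_ij = (G*[ij,u] - F*[ij,v])/(EG - F^2), Gamma^v_ij = (E*[ij,v] - F*[ij,u])/(EG - F^2)
Gamma_uuu = 0, Gamma_uuv = 0, Gamma_uvv = 16/141, Gamma_vuu = 0, Gamma_vuv = 0, Gamma_vvv = -88/141
d^2u/dtau^2 = -(Gamma_uuu*(1)^2 + 2*Gamma_uuv*(1)*(-2) + Gamma_uvv*(-2)^2) = -64/141
d^2v/dtau^2 = -(Gamma_vuu*(1)^2 + 2*Gamma_vuv*(1)*(-2) + Gamma_vvv*(-2)^2) = 352/141

Answer: Gamma_uuu = 0, Gamma_uuv = 0, Gamma_uvv = 16/141, Gamma_vuu = 0, Gamma_vuv = 0, Gamma_vvv = -88/141; accelerations (d^2u/dtau^2, d^2v/dtau^2) = (-64/141, 352/141)


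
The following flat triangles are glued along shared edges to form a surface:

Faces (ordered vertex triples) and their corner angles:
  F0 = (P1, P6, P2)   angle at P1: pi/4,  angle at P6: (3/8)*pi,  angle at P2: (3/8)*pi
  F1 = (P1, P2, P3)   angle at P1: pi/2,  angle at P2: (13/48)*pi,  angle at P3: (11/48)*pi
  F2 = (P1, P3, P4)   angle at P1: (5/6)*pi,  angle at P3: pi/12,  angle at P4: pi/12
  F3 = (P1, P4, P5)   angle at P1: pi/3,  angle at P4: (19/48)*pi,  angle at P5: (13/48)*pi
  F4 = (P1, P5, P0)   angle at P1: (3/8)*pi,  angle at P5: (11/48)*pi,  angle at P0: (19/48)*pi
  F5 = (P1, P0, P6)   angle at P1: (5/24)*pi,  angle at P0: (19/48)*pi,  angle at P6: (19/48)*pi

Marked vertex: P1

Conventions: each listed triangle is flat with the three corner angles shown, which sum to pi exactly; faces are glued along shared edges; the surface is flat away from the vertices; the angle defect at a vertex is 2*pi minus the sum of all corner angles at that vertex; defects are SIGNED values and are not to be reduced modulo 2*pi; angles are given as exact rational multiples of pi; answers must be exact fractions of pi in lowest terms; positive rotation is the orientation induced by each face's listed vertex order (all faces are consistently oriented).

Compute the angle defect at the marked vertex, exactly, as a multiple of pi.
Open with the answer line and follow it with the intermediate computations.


Answer: defect(P1) = -pi/2

Sum of corner angles at P1: (5/2)*pi
defect = 2*pi - (5/2)*pi


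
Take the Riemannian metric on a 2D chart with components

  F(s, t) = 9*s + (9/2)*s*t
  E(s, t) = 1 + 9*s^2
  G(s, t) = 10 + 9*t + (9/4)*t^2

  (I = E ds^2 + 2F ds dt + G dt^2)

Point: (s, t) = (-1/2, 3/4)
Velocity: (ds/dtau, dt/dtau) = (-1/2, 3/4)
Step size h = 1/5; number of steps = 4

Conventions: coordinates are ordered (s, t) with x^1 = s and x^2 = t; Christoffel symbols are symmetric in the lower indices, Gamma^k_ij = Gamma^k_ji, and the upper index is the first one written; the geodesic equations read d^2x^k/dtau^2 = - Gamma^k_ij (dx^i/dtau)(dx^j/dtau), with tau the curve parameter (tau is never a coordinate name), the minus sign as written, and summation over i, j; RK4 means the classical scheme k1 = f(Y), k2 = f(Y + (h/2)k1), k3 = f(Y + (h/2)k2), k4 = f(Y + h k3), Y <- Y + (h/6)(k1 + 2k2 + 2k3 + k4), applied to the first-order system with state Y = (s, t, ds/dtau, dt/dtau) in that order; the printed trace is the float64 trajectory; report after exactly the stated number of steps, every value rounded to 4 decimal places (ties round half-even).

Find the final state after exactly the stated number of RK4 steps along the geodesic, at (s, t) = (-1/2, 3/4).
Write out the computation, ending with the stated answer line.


f(Y) = (ds/dtau, dt/dtau, -Gamma^s_ij Y'^i Y'^j, -Gamma^t_ij Y'^i Y'^j) with the Gammas evaluated at the stage position; h = 0.200000; intermediate values shown to 6 dp
step 0: s = -0.5000, t = 0.7500, ds/dtau = -0.5000, dt/dtau = 0.7500
step 1:
  k1: at (s, t) = (-0.500000, 0.750000), (ds/dtau, dt/dtau) = (-0.500000, 0.750000); Gamma_sss = -0.222051, Gamma_sst = 0.000000, Gamma_stt = -0.111025, Gamma_tss = 0.610640, Gamma_tst = 0.000000, Gamma_ttt = 0.305320; k1 = (-0.500000, 0.750000, 0.117965, -0.324402)
  k2: at (s, t) = (-0.550000, 0.825000), (ds/dtau, dt/dtau) = (-0.488204, 0.717560); Gamma_sss = -0.228333, Gamma_sst = 0.000000, Gamma_stt = -0.114166, Gamma_tss = 0.586400, Gamma_tst = 0.000000, Gamma_ttt = 0.293200; k2 = (-0.488204, 0.717560, 0.113205, -0.290730)
  k3: at (s, t) = (-0.548820, 0.821756), (ds/dtau, dt/dtau) = (-0.488680, 0.720927); Gamma_sss = -0.228400, Gamma_sst = 0.000000, Gamma_stt = -0.114200, Gamma_tss = 0.587158, Gamma_tst = 0.000000, Gamma_ttt = 0.293579; k3 = (-0.488680, 0.720927, 0.113897, -0.292802)
  k4: at (s, t) = (-0.597736, 0.894185), (ds/dtau, dt/dtau) = (-0.477221, 0.691440); Gamma_sss = -0.233265, Gamma_sst = 0.000000, Gamma_stt = -0.116632, Gamma_tss = 0.564724, Gamma_tst = 0.000000, Gamma_ttt = 0.282362; k4 = (-0.477221, 0.691440, 0.108884, -0.263604)
  Y <- Y + (h/6)(k1 + 2k2 + 2k3 + k4): s = -0.5977, t = 0.8939, ds/dtau = -0.4773, dt/dtau = 0.6915
step 2:
  k1: at (s, t) = (-0.597700, 0.893947), (ds/dtau, dt/dtau) = (-0.477298, 0.691498); Gamma_sss = -0.233286, Gamma_sst = 0.000000, Gamma_stt = -0.116643, Gamma_tss = 0.564763, Gamma_tst = 0.000000, Gamma_ttt = 0.282382; k1 = (-0.477298, 0.691498, 0.108921, -0.263687)
  k2: at (s, t) = (-0.645429, 0.963097), (ds/dtau, dt/dtau) = (-0.466406, 0.665129); Gamma_sss = -0.237057, Gamma_sst = 0.000000, Gamma_stt = -0.118528, Gamma_tss = 0.544152, Gamma_tst = 0.000000, Gamma_ttt = 0.272076; k2 = (-0.466406, 0.665129, 0.104005, -0.238737)
  k3: at (s, t) = (-0.644340, 0.960460), (ds/dtau, dt/dtau) = (-0.466898, 0.667624); Gamma_sss = -0.237119, Gamma_sst = 0.000000, Gamma_stt = -0.118560, Gamma_tss = 0.544730, Gamma_tst = 0.000000, Gamma_ttt = 0.272365; k3 = (-0.466898, 0.667624, 0.104535, -0.240146)
  k4: at (s, t) = (-0.691079, 1.027472), (ds/dtau, dt/dtau) = (-0.456391, 0.643468); Gamma_sss = -0.239950, Gamma_sst = 0.000000, Gamma_stt = -0.119975, Gamma_tss = 0.525585, Gamma_tst = 0.000000, Gamma_ttt = 0.262792; k4 = (-0.456391, 0.643468, 0.099656, -0.218285)
  Y <- Y + (h/6)(k1 + 2k2 + 2k3 + k4): s = -0.6910, t = 1.0273, ds/dtau = -0.4564, dt/dtau = 0.6435
step 3:
  k1: at (s, t) = (-0.691043, 1.027296), (ds/dtau, dt/dtau) = (-0.456443, 0.643506); Gamma_sss = -0.239964, Gamma_sst = 0.000000, Gamma_stt = -0.119982, Gamma_tss = 0.525612, Gamma_tst = 0.000000, Gamma_ttt = 0.262806; k1 = (-0.456443, 0.643506, 0.099679, -0.218334)
  k2: at (s, t) = (-0.736687, 1.091647), (ds/dtau, dt/dtau) = (-0.446475, 0.621673); Gamma_sss = -0.242061, Gamma_sst = 0.000000, Gamma_stt = -0.121031, Gamma_tss = 0.507928, Gamma_tst = 0.000000, Gamma_ttt = 0.253964; k2 = (-0.446475, 0.621673, 0.095028, -0.199402)
  k3: at (s, t) = (-0.735690, 1.089463), (ds/dtau, dt/dtau) = (-0.446940, 0.623566); Gamma_sss = -0.242119, Gamma_sst = 0.000000, Gamma_stt = -0.121060, Gamma_tss = 0.508378, Gamma_tst = 0.000000, Gamma_ttt = 0.254189; k3 = (-0.446940, 0.623566, 0.095437, -0.200389)
  k4: at (s, t) = (-0.780431, 1.152009), (ds/dtau, dt/dtau) = (-0.437356, 0.603429); Gamma_sss = -0.243582, Gamma_sst = 0.000000, Gamma_stt = -0.121791, Gamma_tss = 0.491891, Gamma_tst = 0.000000, Gamma_ttt = 0.245945; k4 = (-0.437356, 0.603429, 0.090940, -0.183644)
  Y <- Y + (h/6)(k1 + 2k2 + 2k3 + k4): s = -0.7804, t = 1.1519, ds/dtau = -0.4374, dt/dtau = 0.6035
step 4:
  k1: at (s, t) = (-0.780397, 1.151877), (ds/dtau, dt/dtau) = (-0.437391, 0.603454); Gamma_sss = -0.243592, Gamma_sst = 0.000000, Gamma_stt = -0.121796, Gamma_tss = 0.491910, Gamma_tst = 0.000000, Gamma_ttt = 0.245955; k1 = (-0.437391, 0.603454, 0.090955, -0.183674)
  k2: at (s, t) = (-0.824136, 1.212222), (ds/dtau, dt/dtau) = (-0.428296, 0.585087); Gamma_sss = -0.244558, Gamma_sst = 0.000000, Gamma_stt = -0.122279, Gamma_tss = 0.476604, Gamma_tst = 0.000000, Gamma_ttt = 0.238302; k2 = (-0.428296, 0.585087, 0.086720, -0.169004)
  k3: at (s, t) = (-0.823227, 1.210385), (ds/dtau, dt/dtau) = (-0.428719, 0.586554); Gamma_sss = -0.244611, Gamma_sst = 0.000000, Gamma_stt = -0.122305, Gamma_tss = 0.476961, Gamma_tst = 0.000000, Gamma_ttt = 0.238481; k3 = (-0.428719, 0.586554, 0.087038, -0.169714)
  k4: at (s, t) = (-0.866141, 1.269187), (ds/dtau, dt/dtau) = (-0.419984, 0.569512); Gamma_sss = -0.245143, Gamma_sst = 0.000000, Gamma_stt = -0.122571, Gamma_tss = 0.462637, Gamma_tst = 0.000000, Gamma_ttt = 0.231319; k4 = (-0.419984, 0.569512, 0.082995, -0.156630)
  Y <- Y + (h/6)(k1 + 2k2 + 2k3 + k4): s = -0.8661, t = 1.2691, ds/dtau = -0.4200, dt/dtau = 0.5695

Answer: s = -0.8661, t = 1.2691, ds/dtau = -0.4200, dt/dtau = 0.5695
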